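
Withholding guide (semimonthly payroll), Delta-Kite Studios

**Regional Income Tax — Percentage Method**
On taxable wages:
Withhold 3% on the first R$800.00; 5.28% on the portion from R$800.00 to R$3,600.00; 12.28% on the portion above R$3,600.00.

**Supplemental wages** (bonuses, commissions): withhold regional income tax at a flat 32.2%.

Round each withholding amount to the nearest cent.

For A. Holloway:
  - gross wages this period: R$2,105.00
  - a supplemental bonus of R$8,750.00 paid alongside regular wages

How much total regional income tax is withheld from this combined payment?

Regional Income Tax: taxable = R$2,105.00
  R$24.00 + 5.28% × (R$2,105.00 − R$800.00) = R$24.00 + 5.28% × R$1,305.00 = R$92.90
Supplemental (32.2% flat on bonus): 32.2% × R$8,750.00 = R$2,817.50
Total regional income tax: R$92.90 + R$2,817.50 = R$2,910.40

R$2,910.40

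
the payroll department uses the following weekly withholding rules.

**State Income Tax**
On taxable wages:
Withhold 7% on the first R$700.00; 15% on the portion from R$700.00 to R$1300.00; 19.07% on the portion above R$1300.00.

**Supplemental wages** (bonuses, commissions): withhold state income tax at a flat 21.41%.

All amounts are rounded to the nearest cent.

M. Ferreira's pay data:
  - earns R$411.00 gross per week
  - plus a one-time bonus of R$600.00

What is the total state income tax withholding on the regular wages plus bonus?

State Income Tax: taxable = R$411.00
  7% × R$411.00 = R$28.77
Supplemental (21.41% flat on bonus): 21.41% × R$600.00 = R$128.46
Total state income tax: R$28.77 + R$128.46 = R$157.23

R$157.23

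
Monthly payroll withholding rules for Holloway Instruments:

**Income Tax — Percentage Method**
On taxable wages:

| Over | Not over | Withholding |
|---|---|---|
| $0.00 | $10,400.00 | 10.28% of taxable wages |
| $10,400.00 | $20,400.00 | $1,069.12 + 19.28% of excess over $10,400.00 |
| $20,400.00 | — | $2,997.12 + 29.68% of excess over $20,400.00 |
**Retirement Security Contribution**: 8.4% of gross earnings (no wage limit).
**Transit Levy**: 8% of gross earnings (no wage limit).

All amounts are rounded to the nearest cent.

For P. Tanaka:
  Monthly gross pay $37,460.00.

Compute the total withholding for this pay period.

$14,203.97

Income Tax: taxable = $37,460.00
  $2,997.12 + 29.68% × ($37,460.00 − $20,400.00) = $2,997.12 + 29.68% × $17,060.00 = $8,060.53
Retirement Security Contribution: 8.4% × $37,460.00 = $3,146.64
Transit Levy: 8% × $37,460.00 = $2,996.80
Total: $8,060.53 + $3,146.64 + $2,996.80 = $14,203.97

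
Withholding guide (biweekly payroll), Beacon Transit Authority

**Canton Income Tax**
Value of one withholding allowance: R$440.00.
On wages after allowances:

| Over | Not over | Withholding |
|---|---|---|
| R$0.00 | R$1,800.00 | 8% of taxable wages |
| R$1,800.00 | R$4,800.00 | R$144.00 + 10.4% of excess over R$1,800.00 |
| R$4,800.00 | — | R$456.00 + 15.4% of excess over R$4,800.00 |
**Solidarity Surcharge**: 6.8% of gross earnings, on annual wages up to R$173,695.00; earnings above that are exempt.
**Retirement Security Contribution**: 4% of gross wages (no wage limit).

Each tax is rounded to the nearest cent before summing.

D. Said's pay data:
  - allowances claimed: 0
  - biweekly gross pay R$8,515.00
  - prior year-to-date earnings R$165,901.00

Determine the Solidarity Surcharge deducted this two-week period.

R$529.99

Solidarity Surcharge: cap R$173,695.00 − YTD R$165,901.00 = R$7,794.00 subject; 6.8% × R$7,794.00 = R$529.99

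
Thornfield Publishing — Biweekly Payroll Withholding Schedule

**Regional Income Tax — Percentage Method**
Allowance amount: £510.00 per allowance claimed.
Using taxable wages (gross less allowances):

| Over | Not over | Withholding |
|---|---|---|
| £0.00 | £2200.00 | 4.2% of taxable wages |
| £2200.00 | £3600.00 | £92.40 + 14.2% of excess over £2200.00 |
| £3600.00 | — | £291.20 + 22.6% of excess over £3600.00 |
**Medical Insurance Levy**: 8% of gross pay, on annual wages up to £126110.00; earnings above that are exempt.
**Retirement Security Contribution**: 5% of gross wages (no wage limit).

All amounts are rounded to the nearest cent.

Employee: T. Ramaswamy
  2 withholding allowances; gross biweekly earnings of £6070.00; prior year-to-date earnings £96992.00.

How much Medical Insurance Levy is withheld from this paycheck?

£485.60

Medical Insurance Levy: 8% × £6070.00 = £485.60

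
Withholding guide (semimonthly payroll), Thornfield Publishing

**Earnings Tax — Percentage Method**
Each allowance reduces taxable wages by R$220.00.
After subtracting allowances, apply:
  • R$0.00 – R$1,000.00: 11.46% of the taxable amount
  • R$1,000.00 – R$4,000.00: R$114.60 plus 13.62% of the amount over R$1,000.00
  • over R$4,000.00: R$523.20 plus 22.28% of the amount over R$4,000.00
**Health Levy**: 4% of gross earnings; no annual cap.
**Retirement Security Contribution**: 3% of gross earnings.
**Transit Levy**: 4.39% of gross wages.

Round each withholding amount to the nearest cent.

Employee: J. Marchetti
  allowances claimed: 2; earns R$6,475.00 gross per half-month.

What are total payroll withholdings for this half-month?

Earnings Tax: taxable = R$6,475.00 − 2×R$220.00 = R$6,035.00
  R$523.20 + 22.28% × (R$6,035.00 − R$4,000.00) = R$523.20 + 22.28% × R$2,035.00 = R$976.60
Health Levy: 4% × R$6,475.00 = R$259.00
Retirement Security Contribution: 3% × R$6,475.00 = R$194.25
Transit Levy: 4.39% × R$6,475.00 = R$284.25
Total: R$976.60 + R$259.00 + R$194.25 + R$284.25 = R$1,714.10

R$1,714.10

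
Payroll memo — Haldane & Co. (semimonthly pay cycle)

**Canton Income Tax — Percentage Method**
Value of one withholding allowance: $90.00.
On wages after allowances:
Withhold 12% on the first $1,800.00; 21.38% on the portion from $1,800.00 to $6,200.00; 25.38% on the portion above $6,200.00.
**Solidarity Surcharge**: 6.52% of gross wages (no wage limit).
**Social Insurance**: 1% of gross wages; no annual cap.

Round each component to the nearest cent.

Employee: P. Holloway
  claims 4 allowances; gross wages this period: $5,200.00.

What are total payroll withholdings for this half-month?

Canton Income Tax: taxable = $5,200.00 − 4×$90.00 = $4,840.00
  $216.00 + 21.38% × ($4,840.00 − $1,800.00) = $216.00 + 21.38% × $3,040.00 = $865.95
Solidarity Surcharge: 6.52% × $5,200.00 = $339.04
Social Insurance: 1% × $5,200.00 = $52.00
Total: $865.95 + $339.04 + $52.00 = $1,256.99

$1,256.99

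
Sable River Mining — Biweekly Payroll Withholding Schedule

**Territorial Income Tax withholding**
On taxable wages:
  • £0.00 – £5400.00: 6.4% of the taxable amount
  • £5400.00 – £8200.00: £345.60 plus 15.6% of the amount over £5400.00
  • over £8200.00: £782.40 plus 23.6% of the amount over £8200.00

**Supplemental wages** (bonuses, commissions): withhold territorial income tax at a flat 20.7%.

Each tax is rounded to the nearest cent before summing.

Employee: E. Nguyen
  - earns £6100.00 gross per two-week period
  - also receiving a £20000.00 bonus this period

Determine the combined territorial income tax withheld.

Territorial Income Tax: taxable = £6100.00
  £345.60 + 15.6% × (£6100.00 − £5400.00) = £345.60 + 15.6% × £700.00 = £454.80
Supplemental (20.7% flat on bonus): 20.7% × £20000.00 = £4140.00
Total territorial income tax: £454.80 + £4140.00 = £4594.80

£4594.80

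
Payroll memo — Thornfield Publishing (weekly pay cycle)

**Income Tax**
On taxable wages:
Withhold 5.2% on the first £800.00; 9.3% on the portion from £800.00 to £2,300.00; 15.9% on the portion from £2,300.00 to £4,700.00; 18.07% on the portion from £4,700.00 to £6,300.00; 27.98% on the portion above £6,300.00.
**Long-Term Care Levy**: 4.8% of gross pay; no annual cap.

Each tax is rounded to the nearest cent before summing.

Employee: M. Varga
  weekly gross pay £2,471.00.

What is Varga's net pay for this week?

Income Tax: taxable = £2,471.00
  £181.10 + 15.9% × (£2,471.00 − £2,300.00) = £181.10 + 15.9% × £171.00 = £208.29
Long-Term Care Levy: 4.8% × £2,471.00 = £118.61
Total withheld: £208.29 + £118.61 = £326.90
Net pay: £2,471.00 − £326.90 = £2,144.10

£2,144.10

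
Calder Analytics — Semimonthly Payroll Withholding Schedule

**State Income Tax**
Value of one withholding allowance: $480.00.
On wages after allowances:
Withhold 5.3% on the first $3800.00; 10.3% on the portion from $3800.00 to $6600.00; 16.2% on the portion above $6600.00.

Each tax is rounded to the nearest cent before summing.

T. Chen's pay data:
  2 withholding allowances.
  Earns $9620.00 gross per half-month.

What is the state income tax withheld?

$823.52

State Income Tax: taxable = $9620.00 − 2×$480.00 = $8660.00
  $489.80 + 16.2% × ($8660.00 − $6600.00) = $489.80 + 16.2% × $2060.00 = $823.52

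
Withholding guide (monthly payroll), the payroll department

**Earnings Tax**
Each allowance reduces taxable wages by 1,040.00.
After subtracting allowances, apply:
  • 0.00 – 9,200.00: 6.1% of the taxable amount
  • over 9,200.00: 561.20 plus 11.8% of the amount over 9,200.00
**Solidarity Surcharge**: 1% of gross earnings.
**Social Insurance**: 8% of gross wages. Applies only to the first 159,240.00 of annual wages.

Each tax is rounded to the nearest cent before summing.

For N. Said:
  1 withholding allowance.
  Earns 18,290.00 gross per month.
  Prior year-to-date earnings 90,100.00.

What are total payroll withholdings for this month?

3,157.20

Earnings Tax: taxable = 18,290.00 − 1×1,040.00 = 17,250.00
  561.20 + 11.8% × (17,250.00 − 9,200.00) = 561.20 + 11.8% × 8,050.00 = 1,511.10
Solidarity Surcharge: 1% × 18,290.00 = 182.90
Social Insurance: 8% × 18,290.00 = 1,463.20
Total: 1,511.10 + 182.90 + 1,463.20 = 3,157.20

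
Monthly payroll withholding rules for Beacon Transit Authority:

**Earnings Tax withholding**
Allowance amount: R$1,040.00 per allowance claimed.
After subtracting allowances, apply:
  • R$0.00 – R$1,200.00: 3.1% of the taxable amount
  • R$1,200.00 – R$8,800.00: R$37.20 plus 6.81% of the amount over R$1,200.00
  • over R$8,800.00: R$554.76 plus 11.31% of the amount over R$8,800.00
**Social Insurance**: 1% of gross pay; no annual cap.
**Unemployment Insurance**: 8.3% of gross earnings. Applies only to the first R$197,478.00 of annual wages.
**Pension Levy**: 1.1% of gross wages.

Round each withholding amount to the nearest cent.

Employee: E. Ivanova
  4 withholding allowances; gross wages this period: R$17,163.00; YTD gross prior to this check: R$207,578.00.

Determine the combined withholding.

R$1,390.54

Earnings Tax: taxable = R$17,163.00 − 4×R$1,040.00 = R$13,003.00
  R$554.76 + 11.31% × (R$13,003.00 − R$8,800.00) = R$554.76 + 11.31% × R$4,203.00 = R$1,030.12
Social Insurance: 1% × R$17,163.00 = R$171.63
Unemployment Insurance: YTD R$207,578.00 ≥ cap R$197,478.00 → R$0.00
Pension Levy: 1.1% × R$17,163.00 = R$188.79
Total: R$1,030.12 + R$171.63 + R$0.00 + R$188.79 = R$1,390.54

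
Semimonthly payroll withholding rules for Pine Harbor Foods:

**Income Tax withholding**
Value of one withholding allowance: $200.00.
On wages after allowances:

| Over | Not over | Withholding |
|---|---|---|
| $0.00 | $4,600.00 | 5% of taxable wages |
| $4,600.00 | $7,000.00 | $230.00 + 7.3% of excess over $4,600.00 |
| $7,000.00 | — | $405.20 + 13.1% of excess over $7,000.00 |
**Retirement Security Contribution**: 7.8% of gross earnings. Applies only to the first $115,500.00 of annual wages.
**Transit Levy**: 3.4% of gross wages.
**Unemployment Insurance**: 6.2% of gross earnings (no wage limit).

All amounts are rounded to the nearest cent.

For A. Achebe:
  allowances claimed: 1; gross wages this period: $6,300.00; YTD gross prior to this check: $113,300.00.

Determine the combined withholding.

Income Tax: taxable = $6,300.00 − 1×$200.00 = $6,100.00
  $230.00 + 7.3% × ($6,100.00 − $4,600.00) = $230.00 + 7.3% × $1,500.00 = $339.50
Retirement Security Contribution: cap $115,500.00 − YTD $113,300.00 = $2,200.00 subject; 7.8% × $2,200.00 = $171.60
Transit Levy: 3.4% × $6,300.00 = $214.20
Unemployment Insurance: 6.2% × $6,300.00 = $390.60
Total: $339.50 + $171.60 + $214.20 + $390.60 = $1,115.90

$1,115.90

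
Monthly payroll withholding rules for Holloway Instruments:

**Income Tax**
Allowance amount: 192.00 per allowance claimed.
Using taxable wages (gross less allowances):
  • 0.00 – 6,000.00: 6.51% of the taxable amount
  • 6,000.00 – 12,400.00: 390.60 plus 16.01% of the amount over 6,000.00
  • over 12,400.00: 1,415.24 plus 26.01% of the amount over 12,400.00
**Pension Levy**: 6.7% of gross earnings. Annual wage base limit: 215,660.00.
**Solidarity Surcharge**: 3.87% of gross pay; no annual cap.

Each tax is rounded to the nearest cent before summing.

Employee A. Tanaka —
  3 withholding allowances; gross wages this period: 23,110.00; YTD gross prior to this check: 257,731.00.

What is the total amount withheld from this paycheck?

4,945.45

Income Tax: taxable = 23,110.00 − 3×192.00 = 22,534.00
  1,415.24 + 26.01% × (22,534.00 − 12,400.00) = 1,415.24 + 26.01% × 10,134.00 = 4,051.09
Pension Levy: YTD 257,731.00 ≥ cap 215,660.00 → 0.00
Solidarity Surcharge: 3.87% × 23,110.00 = 894.36
Total: 4,051.09 + 0.00 + 894.36 = 4,945.45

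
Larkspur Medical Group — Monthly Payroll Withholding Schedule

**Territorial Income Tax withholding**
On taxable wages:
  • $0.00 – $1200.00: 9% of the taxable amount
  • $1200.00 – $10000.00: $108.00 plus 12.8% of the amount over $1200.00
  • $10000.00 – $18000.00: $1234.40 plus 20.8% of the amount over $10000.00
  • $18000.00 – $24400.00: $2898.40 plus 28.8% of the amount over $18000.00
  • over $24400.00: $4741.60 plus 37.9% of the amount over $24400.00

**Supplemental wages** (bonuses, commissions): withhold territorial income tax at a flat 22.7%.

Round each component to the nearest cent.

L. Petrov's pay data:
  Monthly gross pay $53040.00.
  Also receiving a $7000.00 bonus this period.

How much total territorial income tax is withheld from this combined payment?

$17185.16

Territorial Income Tax: taxable = $53040.00
  $4741.60 + 37.9% × ($53040.00 − $24400.00) = $4741.60 + 37.9% × $28640.00 = $15596.16
Supplemental (22.7% flat on bonus): 22.7% × $7000.00 = $1589.00
Total territorial income tax: $15596.16 + $1589.00 = $17185.16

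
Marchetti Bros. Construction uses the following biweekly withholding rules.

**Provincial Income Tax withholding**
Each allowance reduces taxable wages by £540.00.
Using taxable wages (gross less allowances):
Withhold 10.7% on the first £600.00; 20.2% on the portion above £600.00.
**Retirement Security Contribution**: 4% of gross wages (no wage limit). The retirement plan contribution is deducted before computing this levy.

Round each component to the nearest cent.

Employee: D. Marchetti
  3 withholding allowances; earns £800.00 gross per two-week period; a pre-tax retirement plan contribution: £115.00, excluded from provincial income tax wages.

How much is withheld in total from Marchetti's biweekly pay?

£27.40

Provincial Income Tax: taxable = £800.00 − £115.00 − 3×£540.00 = £-935.00
  Taxable ≤ 0 → £0.00
Retirement Security Contribution: 4% × £685.00 = £27.40
Total: £0.00 + £27.40 = £27.40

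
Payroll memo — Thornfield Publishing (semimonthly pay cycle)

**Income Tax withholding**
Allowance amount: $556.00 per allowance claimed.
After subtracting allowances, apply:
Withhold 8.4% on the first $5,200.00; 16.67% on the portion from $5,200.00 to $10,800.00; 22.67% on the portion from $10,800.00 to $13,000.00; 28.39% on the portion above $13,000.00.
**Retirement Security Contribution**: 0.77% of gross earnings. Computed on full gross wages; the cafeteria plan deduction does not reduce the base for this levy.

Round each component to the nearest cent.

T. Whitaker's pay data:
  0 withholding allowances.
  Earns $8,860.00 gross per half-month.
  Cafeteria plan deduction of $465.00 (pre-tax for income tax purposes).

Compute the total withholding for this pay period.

$1,037.63

Income Tax: taxable = $8,860.00 − $465.00 = $8,395.00
  $436.80 + 16.67% × ($8,395.00 − $5,200.00) = $436.80 + 16.67% × $3,195.00 = $969.41
Retirement Security Contribution: 0.77% × $8,860.00 = $68.22
Total: $969.41 + $68.22 = $1,037.63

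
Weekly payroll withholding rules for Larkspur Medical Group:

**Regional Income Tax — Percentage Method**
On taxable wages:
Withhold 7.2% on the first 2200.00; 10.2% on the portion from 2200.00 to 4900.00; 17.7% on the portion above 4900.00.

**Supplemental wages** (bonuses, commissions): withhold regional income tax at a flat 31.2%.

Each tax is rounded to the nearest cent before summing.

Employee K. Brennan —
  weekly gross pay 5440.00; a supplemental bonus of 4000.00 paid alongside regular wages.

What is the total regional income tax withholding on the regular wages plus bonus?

Regional Income Tax: taxable = 5440.00
  433.80 + 17.7% × (5440.00 − 4900.00) = 433.80 + 17.7% × 540.00 = 529.38
Supplemental (31.2% flat on bonus): 31.2% × 4000.00 = 1248.00
Total regional income tax: 529.38 + 1248.00 = 1777.38

1777.38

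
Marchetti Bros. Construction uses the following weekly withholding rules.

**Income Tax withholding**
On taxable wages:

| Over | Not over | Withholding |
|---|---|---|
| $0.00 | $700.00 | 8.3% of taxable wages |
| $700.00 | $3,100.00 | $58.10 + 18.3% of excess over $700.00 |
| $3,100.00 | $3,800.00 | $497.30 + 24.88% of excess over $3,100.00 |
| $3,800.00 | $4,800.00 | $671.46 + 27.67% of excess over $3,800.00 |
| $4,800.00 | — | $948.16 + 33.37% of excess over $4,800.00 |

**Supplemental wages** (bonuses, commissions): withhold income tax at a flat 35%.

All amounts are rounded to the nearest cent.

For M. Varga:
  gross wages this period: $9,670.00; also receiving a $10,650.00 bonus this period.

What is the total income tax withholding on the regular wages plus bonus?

$6,300.78

Income Tax: taxable = $9,670.00
  $948.16 + 33.37% × ($9,670.00 − $4,800.00) = $948.16 + 33.37% × $4,870.00 = $2,573.28
Supplemental (35% flat on bonus): 35% × $10,650.00 = $3,727.50
Total income tax: $2,573.28 + $3,727.50 = $6,300.78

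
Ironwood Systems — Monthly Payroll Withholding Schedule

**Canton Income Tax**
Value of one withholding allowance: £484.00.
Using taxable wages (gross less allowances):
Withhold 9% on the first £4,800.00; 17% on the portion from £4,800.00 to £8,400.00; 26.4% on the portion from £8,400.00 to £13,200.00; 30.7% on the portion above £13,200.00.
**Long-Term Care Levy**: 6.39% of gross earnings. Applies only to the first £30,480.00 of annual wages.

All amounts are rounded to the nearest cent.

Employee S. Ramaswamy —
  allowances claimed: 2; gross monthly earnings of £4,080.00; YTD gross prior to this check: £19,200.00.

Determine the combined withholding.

Canton Income Tax: taxable = £4,080.00 − 2×£484.00 = £3,112.00
  9% × £3,112.00 = £280.08
Long-Term Care Levy: 6.39% × £4,080.00 = £260.71
Total: £280.08 + £260.71 = £540.79

£540.79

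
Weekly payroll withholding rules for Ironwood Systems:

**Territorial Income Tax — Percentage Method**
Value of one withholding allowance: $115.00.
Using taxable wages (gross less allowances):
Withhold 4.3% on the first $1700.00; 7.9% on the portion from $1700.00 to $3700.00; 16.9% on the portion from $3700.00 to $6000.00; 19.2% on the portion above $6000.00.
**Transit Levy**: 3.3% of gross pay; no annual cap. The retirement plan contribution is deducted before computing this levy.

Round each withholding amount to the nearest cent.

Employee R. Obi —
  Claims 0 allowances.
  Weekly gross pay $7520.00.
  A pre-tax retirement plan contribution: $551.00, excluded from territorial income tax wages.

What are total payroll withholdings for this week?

$1035.83

Territorial Income Tax: taxable = $7520.00 − $551.00 = $6969.00
  $619.80 + 19.2% × ($6969.00 − $6000.00) = $619.80 + 19.2% × $969.00 = $805.85
Transit Levy: 3.3% × $6969.00 = $229.98
Total: $805.85 + $229.98 = $1035.83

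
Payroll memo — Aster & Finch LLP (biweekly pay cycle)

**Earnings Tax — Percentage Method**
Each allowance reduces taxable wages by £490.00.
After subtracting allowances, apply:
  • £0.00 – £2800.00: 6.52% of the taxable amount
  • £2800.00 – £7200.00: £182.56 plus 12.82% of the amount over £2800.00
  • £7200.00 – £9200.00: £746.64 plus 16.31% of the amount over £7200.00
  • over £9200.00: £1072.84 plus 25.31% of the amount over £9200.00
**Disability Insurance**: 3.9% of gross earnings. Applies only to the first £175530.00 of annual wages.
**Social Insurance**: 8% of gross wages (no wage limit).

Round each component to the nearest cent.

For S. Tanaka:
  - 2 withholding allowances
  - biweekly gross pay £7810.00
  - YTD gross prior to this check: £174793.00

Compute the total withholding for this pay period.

Earnings Tax: taxable = £7810.00 − 2×£490.00 = £6830.00
  £182.56 + 12.82% × (£6830.00 − £2800.00) = £182.56 + 12.82% × £4030.00 = £699.21
Disability Insurance: cap £175530.00 − YTD £174793.00 = £737.00 subject; 3.9% × £737.00 = £28.74
Social Insurance: 8% × £7810.00 = £624.80
Total: £699.21 + £28.74 + £624.80 = £1352.75

£1352.75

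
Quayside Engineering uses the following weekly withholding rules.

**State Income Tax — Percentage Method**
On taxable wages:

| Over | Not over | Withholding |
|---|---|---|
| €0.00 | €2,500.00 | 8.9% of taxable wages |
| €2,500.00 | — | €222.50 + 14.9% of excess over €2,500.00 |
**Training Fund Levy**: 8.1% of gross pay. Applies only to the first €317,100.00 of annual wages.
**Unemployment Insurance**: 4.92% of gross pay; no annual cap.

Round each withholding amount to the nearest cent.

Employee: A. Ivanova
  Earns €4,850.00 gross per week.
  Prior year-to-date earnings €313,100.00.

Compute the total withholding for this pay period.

State Income Tax: taxable = €4,850.00
  €222.50 + 14.9% × (€4,850.00 − €2,500.00) = €222.50 + 14.9% × €2,350.00 = €572.65
Training Fund Levy: cap €317,100.00 − YTD €313,100.00 = €4,000.00 subject; 8.1% × €4,000.00 = €324.00
Unemployment Insurance: 4.92% × €4,850.00 = €238.62
Total: €572.65 + €324.00 + €238.62 = €1,135.27

€1,135.27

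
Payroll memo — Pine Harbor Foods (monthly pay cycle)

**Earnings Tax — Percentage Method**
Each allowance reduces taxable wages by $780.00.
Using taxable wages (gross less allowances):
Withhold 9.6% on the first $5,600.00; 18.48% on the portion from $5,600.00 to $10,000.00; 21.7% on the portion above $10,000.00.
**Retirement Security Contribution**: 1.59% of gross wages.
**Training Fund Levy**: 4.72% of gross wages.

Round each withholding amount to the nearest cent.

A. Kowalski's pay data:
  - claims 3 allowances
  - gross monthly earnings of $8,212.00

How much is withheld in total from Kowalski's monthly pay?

Earnings Tax: taxable = $8,212.00 − 3×$780.00 = $5,872.00
  $537.60 + 18.48% × ($5,872.00 − $5,600.00) = $537.60 + 18.48% × $272.00 = $587.87
Retirement Security Contribution: 1.59% × $8,212.00 = $130.57
Training Fund Levy: 4.72% × $8,212.00 = $387.61
Total: $587.87 + $130.57 + $387.61 = $1,106.05

$1,106.05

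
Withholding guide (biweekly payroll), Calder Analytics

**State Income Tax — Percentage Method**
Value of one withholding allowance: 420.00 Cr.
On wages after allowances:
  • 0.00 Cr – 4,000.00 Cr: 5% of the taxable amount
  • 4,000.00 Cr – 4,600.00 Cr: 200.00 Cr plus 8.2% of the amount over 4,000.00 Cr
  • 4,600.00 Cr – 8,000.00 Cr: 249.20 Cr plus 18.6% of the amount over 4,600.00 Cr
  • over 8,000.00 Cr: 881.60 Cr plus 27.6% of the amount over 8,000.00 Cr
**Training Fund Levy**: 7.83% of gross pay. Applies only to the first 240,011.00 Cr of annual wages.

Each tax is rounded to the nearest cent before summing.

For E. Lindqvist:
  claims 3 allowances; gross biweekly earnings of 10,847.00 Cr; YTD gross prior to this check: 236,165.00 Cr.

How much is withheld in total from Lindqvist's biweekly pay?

1,620.75 Cr

State Income Tax: taxable = 10,847.00 Cr − 3×420.00 Cr = 9,587.00 Cr
  881.60 Cr + 27.6% × (9,587.00 Cr − 8,000.00 Cr) = 881.60 Cr + 27.6% × 1,587.00 Cr = 1,319.61 Cr
Training Fund Levy: cap 240,011.00 Cr − YTD 236,165.00 Cr = 3,846.00 Cr subject; 7.83% × 3,846.00 Cr = 301.14 Cr
Total: 1,319.61 Cr + 301.14 Cr = 1,620.75 Cr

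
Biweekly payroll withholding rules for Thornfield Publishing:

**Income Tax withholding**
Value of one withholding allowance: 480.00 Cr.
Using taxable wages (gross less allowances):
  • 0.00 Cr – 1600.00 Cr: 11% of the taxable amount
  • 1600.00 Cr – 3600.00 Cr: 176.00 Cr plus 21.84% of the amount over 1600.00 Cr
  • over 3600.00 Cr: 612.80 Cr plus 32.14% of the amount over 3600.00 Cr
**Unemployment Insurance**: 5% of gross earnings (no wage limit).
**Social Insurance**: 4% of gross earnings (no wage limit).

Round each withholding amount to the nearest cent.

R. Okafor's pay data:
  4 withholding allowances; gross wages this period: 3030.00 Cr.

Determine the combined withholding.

394.80 Cr

Income Tax: taxable = 3030.00 Cr − 4×480.00 Cr = 1110.00 Cr
  11% × 1110.00 Cr = 122.10 Cr
Unemployment Insurance: 5% × 3030.00 Cr = 151.50 Cr
Social Insurance: 4% × 3030.00 Cr = 121.20 Cr
Total: 122.10 Cr + 151.50 Cr + 121.20 Cr = 394.80 Cr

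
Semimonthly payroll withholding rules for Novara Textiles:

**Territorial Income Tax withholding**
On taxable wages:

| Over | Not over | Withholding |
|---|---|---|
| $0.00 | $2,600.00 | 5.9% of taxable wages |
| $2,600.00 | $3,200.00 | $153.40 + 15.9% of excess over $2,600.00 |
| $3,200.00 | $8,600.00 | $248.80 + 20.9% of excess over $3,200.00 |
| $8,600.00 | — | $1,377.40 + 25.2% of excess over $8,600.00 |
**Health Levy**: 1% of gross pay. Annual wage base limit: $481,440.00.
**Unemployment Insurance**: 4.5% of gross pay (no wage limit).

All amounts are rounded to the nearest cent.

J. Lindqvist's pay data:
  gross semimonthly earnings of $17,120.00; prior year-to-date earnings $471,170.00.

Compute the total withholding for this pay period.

Territorial Income Tax: taxable = $17,120.00
  $1,377.40 + 25.2% × ($17,120.00 − $8,600.00) = $1,377.40 + 25.2% × $8,520.00 = $3,524.44
Health Levy: cap $481,440.00 − YTD $471,170.00 = $10,270.00 subject; 1% × $10,270.00 = $102.70
Unemployment Insurance: 4.5% × $17,120.00 = $770.40
Total: $3,524.44 + $102.70 + $770.40 = $4,397.54

$4,397.54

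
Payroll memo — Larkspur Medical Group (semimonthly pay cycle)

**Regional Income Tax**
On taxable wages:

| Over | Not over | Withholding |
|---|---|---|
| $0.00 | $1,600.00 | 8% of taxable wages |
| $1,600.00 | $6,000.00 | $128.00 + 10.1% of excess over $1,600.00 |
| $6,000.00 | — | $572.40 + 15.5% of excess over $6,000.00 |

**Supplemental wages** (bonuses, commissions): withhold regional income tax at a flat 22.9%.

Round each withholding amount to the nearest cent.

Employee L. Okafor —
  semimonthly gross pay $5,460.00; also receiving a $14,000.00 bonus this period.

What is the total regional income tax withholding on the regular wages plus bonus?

$3,723.86

Regional Income Tax: taxable = $5,460.00
  $128.00 + 10.1% × ($5,460.00 − $1,600.00) = $128.00 + 10.1% × $3,860.00 = $517.86
Supplemental (22.9% flat on bonus): 22.9% × $14,000.00 = $3,206.00
Total regional income tax: $517.86 + $3,206.00 = $3,723.86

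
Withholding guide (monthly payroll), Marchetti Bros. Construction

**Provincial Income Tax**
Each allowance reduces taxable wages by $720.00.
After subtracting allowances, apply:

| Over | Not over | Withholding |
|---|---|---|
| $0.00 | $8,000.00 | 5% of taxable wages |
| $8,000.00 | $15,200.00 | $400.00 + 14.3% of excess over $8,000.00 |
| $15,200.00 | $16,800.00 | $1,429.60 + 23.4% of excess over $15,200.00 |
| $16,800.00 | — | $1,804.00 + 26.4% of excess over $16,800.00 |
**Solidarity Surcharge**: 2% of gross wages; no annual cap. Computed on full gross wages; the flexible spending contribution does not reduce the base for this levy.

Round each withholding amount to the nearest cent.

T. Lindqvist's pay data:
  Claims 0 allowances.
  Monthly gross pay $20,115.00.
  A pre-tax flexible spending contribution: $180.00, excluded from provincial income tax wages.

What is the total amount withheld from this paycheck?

Provincial Income Tax: taxable = $20,115.00 − $180.00 = $19,935.00
  $1,804.00 + 26.4% × ($19,935.00 − $16,800.00) = $1,804.00 + 26.4% × $3,135.00 = $2,631.64
Solidarity Surcharge: 2% × $20,115.00 = $402.30
Total: $2,631.64 + $402.30 = $3,033.94

$3,033.94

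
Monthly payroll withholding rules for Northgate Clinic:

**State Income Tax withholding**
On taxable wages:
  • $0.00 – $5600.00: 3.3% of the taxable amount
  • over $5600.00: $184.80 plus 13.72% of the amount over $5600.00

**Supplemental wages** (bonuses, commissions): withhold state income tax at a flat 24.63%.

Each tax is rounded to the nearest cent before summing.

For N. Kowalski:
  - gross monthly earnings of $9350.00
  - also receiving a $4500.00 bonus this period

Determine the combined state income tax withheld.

State Income Tax: taxable = $9350.00
  $184.80 + 13.72% × ($9350.00 − $5600.00) = $184.80 + 13.72% × $3750.00 = $699.30
Supplemental (24.63% flat on bonus): 24.63% × $4500.00 = $1108.35
Total state income tax: $699.30 + $1108.35 = $1807.65

$1807.65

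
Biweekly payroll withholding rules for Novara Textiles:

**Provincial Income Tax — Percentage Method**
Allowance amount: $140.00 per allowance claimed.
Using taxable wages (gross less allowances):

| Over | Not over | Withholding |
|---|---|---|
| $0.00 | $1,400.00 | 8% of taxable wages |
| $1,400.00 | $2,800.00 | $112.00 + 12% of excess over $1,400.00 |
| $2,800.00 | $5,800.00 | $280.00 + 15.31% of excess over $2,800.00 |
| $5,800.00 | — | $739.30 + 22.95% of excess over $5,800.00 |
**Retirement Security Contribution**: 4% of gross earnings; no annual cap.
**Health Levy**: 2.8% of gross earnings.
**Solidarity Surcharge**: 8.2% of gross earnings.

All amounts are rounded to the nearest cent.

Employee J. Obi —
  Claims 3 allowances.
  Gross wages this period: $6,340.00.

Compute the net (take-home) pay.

Provincial Income Tax: taxable = $6,340.00 − 3×$140.00 = $5,920.00
  $739.30 + 22.95% × ($5,920.00 − $5,800.00) = $739.30 + 22.95% × $120.00 = $766.84
Retirement Security Contribution: 4% × $6,340.00 = $253.60
Health Levy: 2.8% × $6,340.00 = $177.52
Solidarity Surcharge: 8.2% × $6,340.00 = $519.88
Total withheld: $766.84 + $253.60 + $177.52 + $519.88 = $1,717.84
Net pay: $6,340.00 − $1,717.84 = $4,622.16

$4,622.16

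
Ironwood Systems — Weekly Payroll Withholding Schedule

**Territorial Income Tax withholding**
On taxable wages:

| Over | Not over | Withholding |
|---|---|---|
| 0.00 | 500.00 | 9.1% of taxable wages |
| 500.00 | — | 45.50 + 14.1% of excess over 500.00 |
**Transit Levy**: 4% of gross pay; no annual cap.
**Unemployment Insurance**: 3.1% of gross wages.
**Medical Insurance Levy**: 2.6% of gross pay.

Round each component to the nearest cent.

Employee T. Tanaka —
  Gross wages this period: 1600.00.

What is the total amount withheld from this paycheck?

355.80

Territorial Income Tax: taxable = 1600.00
  45.50 + 14.1% × (1600.00 − 500.00) = 45.50 + 14.1% × 1100.00 = 200.60
Transit Levy: 4% × 1600.00 = 64.00
Unemployment Insurance: 3.1% × 1600.00 = 49.60
Medical Insurance Levy: 2.6% × 1600.00 = 41.60
Total: 200.60 + 64.00 + 49.60 + 41.60 = 355.80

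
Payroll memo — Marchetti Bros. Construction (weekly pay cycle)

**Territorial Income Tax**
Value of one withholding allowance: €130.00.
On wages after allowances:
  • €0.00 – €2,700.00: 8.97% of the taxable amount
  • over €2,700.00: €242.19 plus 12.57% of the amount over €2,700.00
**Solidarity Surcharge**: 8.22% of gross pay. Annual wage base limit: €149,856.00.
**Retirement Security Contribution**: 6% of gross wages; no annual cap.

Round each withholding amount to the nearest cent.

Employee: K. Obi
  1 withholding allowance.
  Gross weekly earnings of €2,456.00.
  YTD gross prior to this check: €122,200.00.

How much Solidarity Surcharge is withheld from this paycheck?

Solidarity Surcharge: 8.22% × €2,456.00 = €201.88

€201.88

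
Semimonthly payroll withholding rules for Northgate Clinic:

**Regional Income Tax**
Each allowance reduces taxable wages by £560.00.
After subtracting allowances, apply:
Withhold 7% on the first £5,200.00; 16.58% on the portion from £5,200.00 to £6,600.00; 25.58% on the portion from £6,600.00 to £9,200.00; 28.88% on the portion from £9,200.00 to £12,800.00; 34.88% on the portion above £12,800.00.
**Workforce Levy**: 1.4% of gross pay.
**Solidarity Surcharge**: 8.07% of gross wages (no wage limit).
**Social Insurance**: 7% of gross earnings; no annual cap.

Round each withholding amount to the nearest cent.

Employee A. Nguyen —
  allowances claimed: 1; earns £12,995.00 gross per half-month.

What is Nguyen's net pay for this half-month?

Regional Income Tax: taxable = £12,995.00 − 1×£560.00 = £12,435.00
  £1,261.20 + 28.88% × (£12,435.00 − £9,200.00) = £1,261.20 + 28.88% × £3,235.00 = £2,195.47
Workforce Levy: 1.4% × £12,995.00 = £181.93
Solidarity Surcharge: 8.07% × £12,995.00 = £1,048.70
Social Insurance: 7% × £12,995.00 = £909.65
Total withheld: £2,195.47 + £181.93 + £1,048.70 + £909.65 = £4,335.75
Net pay: £12,995.00 − £4,335.75 = £8,659.25

£8,659.25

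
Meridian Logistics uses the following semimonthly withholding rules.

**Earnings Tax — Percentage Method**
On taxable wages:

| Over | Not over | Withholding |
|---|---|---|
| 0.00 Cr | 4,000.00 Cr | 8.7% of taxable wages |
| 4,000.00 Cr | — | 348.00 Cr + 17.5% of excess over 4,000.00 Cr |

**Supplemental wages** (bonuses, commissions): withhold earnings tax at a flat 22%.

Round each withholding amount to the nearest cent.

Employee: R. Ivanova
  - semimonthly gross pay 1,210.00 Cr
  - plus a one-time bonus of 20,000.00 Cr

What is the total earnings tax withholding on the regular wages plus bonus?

Earnings Tax: taxable = 1,210.00 Cr
  8.7% × 1,210.00 Cr = 105.27 Cr
Supplemental (22% flat on bonus): 22% × 20,000.00 Cr = 4,400.00 Cr
Total earnings tax: 105.27 Cr + 4,400.00 Cr = 4,505.27 Cr

4,505.27 Cr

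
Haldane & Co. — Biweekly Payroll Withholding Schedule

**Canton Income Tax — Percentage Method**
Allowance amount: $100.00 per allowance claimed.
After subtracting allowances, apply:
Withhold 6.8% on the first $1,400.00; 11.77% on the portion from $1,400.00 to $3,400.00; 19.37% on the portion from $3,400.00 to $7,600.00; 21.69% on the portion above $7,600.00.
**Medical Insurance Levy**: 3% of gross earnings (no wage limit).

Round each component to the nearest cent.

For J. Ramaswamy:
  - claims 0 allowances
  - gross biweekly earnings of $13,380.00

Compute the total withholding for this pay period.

Canton Income Tax: taxable = $13,380.00
  $1,144.14 + 21.69% × ($13,380.00 − $7,600.00) = $1,144.14 + 21.69% × $5,780.00 = $2,397.82
Medical Insurance Levy: 3% × $13,380.00 = $401.40
Total: $2,397.82 + $401.40 = $2,799.22

$2,799.22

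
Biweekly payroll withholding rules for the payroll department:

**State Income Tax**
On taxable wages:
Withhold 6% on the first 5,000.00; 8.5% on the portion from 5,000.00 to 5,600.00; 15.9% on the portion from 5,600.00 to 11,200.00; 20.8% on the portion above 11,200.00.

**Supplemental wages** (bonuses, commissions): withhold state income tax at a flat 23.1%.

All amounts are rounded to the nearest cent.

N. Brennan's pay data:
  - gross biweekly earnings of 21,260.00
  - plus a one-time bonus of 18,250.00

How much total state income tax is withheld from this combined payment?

7,549.63

State Income Tax: taxable = 21,260.00
  1,241.40 + 20.8% × (21,260.00 − 11,200.00) = 1,241.40 + 20.8% × 10,060.00 = 3,333.88
Supplemental (23.1% flat on bonus): 23.1% × 18,250.00 = 4,215.75
Total state income tax: 3,333.88 + 4,215.75 = 7,549.63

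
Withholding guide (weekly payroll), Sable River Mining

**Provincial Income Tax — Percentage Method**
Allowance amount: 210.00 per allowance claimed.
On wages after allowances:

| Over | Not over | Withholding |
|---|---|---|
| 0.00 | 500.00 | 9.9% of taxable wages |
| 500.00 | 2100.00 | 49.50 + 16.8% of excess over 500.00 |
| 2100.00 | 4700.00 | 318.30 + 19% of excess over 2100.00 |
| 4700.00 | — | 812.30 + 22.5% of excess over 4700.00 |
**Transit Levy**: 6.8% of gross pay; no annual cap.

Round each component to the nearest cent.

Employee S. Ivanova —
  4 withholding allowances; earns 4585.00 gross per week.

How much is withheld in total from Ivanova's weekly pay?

942.63

Provincial Income Tax: taxable = 4585.00 − 4×210.00 = 3745.00
  318.30 + 19% × (3745.00 − 2100.00) = 318.30 + 19% × 1645.00 = 630.85
Transit Levy: 6.8% × 4585.00 = 311.78
Total: 630.85 + 311.78 = 942.63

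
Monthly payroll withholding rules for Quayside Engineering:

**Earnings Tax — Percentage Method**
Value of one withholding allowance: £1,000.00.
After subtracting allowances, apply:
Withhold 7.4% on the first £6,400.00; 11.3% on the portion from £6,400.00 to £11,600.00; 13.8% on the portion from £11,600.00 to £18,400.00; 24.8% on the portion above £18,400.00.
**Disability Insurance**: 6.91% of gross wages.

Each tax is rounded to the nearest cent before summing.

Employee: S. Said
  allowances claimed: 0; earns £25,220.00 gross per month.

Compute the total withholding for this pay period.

£5,433.66

Earnings Tax: taxable = £25,220.00
  £1,999.60 + 24.8% × (£25,220.00 − £18,400.00) = £1,999.60 + 24.8% × £6,820.00 = £3,690.96
Disability Insurance: 6.91% × £25,220.00 = £1,742.70
Total: £3,690.96 + £1,742.70 = £5,433.66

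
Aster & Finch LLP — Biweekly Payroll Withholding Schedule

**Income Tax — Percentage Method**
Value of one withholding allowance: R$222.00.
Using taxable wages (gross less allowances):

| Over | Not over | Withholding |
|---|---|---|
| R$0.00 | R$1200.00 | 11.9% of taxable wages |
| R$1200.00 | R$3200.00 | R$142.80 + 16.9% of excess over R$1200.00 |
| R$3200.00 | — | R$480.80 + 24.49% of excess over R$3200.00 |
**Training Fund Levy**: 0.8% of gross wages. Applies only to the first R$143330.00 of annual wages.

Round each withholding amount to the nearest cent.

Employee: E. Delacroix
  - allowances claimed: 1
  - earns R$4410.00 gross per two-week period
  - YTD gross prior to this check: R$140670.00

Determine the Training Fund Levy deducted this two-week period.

R$21.28

Training Fund Levy: cap R$143330.00 − YTD R$140670.00 = R$2660.00 subject; 0.8% × R$2660.00 = R$21.28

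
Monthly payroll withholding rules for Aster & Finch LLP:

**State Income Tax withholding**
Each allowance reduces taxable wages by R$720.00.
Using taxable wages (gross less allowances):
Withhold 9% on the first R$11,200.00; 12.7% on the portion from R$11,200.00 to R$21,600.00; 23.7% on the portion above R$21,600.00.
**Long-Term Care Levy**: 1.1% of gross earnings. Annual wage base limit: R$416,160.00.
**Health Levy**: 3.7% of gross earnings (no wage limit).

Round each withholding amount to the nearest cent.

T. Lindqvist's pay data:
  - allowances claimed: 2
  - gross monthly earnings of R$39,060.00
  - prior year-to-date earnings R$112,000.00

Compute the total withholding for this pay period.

R$8,000.42

State Income Tax: taxable = R$39,060.00 − 2×R$720.00 = R$37,620.00
  R$2,328.80 + 23.7% × (R$37,620.00 − R$21,600.00) = R$2,328.80 + 23.7% × R$16,020.00 = R$6,125.54
Long-Term Care Levy: 1.1% × R$39,060.00 = R$429.66
Health Levy: 3.7% × R$39,060.00 = R$1,445.22
Total: R$6,125.54 + R$429.66 + R$1,445.22 = R$8,000.42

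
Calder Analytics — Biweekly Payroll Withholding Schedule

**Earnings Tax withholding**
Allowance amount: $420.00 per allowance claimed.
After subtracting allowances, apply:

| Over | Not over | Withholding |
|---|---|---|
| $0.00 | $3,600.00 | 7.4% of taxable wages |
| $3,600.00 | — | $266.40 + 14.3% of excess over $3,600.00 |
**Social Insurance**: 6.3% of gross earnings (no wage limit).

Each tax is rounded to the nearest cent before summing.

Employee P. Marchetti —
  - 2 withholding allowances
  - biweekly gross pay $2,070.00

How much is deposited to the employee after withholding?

Earnings Tax: taxable = $2,070.00 − 2×$420.00 = $1,230.00
  7.4% × $1,230.00 = $91.02
Social Insurance: 6.3% × $2,070.00 = $130.41
Total withheld: $91.02 + $130.41 = $221.43
Net pay: $2,070.00 − $221.43 = $1,848.57

$1,848.57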